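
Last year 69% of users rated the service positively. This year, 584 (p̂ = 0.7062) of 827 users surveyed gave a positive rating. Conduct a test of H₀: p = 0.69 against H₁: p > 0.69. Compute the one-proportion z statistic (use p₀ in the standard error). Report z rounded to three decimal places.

z = 1.005

p̂ = 584/827 ≈ 0.706167.
Standard error under H₀: √(0.69×0.31/827) = 0.016082.
z = (0.706167 − 0.69)/0.016082 = 0.016167/0.016082 = 1.005.
p-value = P(Z > 1.005) ≈ 0.1574.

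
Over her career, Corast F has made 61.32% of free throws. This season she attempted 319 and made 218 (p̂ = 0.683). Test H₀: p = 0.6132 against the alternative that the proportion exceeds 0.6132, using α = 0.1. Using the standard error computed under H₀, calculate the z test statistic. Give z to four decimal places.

p̂ = 218/319 = 0.683386.
Under H₀, SE = √(0.6132·0.3868/319) = √(0.000743529) = 0.027268.
z = (0.683386 − 0.6132)/0.027268 = 0.070186/0.027268 = 2.5739.
p-value = P(Z > 2.574) ≈ 0.0050. With α = 0.1, reject H₀.

z = 2.5739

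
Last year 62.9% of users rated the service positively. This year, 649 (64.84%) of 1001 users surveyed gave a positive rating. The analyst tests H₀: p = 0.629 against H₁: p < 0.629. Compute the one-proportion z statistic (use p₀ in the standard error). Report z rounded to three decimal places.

p̂ = 649/1001 = 0.64835.
Standard error under H₀: √(0.629×0.371/1001) = 0.01527.
z = (0.64835 − 0.629)/0.01527 = 0.01935/0.01527 = 1.267.

z = 1.267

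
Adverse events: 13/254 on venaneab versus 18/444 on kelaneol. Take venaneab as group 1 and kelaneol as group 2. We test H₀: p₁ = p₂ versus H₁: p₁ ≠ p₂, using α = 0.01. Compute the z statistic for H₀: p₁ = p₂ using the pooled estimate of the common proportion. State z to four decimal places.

z = 0.6565

p̂₁ = 13/254 = 0.051181, p̂₂ = 18/444 = 0.040541.
Pooled p̂ = (13+18)/(254+444) = 31/698 = 0.044413.
SE = √(0.0424401 × 0.00618926) = 0.016207.
z = (0.051181 − 0.040541)/0.016207 = 0.010640/0.016207 = 0.6565.
p-value = 2·P(Z > 0.657) ≈ 0.5115; since p > α = 0.01, fail to reject H₀.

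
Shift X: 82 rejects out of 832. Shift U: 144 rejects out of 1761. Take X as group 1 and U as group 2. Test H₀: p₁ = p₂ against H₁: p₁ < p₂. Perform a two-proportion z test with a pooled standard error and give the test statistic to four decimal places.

z = 1.4146

p̂₁ = 82/832 = 0.098558, p̂₂ = 144/1761 = 0.081772.
Pooled p̂ = (82+144)/(832+1761) = 226/2593 = 0.087158.
SE = √(0.0795613 × 0.00176978) = 0.011866.
z = (0.098558 − 0.081772)/0.011866 = 0.016786/0.011866 = 1.4146.
p-value = P(Z < 1.415) ≈ 0.9214.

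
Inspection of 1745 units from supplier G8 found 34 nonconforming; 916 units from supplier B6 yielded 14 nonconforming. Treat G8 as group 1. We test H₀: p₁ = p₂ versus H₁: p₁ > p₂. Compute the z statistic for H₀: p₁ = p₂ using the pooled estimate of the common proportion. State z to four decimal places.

z = 0.7735

p̂₁ = 34/1745 ≈ 0.019484, p̂₂ = 14/916 ≈ 0.015284.
Pooled p̂ = (34+14)/(1745+916) = 48/2661 = 0.018038.
SE = √(0.017713 × 0.00166477) = 0.005430.
z = (0.019484 − 0.015284)/0.005430 = 0.004200/0.005430 = 0.7735.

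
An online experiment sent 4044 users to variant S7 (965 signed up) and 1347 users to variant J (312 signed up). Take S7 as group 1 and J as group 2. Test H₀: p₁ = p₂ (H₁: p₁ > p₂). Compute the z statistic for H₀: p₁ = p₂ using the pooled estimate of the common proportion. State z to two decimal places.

p̂₁ = 965/4044 = 0.2386, p̂₂ = 312/1347 = 0.2316.
Pooled p̂ = (965+312)/(4044+1347) = 1277/5391 = 0.2369.
SE = √(p̂(1−p̂)(1/n₁+1/n₂)) = √(0.2369·0.7631·0.00098967) = √(0.000178899) = 0.0134.
z = (0.2386 − 0.2316)/0.0134 = 0.0070/0.0134 = 0.52.
p-value = P(Z > 0.523) ≈ 0.3004.

z = 0.52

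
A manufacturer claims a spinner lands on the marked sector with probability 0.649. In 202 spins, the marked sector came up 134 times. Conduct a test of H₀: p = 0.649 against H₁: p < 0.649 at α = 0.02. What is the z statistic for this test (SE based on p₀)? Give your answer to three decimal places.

p̂ = 134/202 = 0.66337.
Standard error under H₀: √(0.649×0.351/202) = 0.03358.
z = (0.66337 − 0.649)/0.03358 = 0.01437/0.03358 = 0.428.
p-value = P(Z < 0.428) ≈ 0.6656. With α = 0.02, fail to reject H₀.

z = 0.428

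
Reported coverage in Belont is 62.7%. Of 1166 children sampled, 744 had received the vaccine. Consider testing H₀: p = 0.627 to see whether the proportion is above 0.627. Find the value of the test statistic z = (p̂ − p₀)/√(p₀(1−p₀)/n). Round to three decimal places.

z = 0.782

p̂ = 744/1166 ≈ 0.63808.
Under H₀, SE = √(0.627·0.373/1166) = √(0.000200575) = 0.01416.
z = (0.63808 − 0.627)/0.01416 = 0.01108/0.01416 = 0.782.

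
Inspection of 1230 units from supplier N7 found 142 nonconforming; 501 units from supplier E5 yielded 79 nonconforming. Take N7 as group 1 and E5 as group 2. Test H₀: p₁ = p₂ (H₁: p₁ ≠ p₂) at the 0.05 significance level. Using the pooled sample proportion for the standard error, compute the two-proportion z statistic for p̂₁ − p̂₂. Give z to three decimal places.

p̂₁ = 142/1230 ≈ 0.115447, p̂₂ = 79/501 ≈ 0.157685.
Pooled p̂ = (142+79)/(1230+501) = 221/1731 = 0.127672.
SE = √(p̂(1−p̂)(1/n₁+1/n₂)) = √(0.127672·0.872328·0.00280902) = √(0.000312845) = 0.017687.
z = (0.115447 − 0.157685)/0.017687 = -0.042238/0.017687 = -2.388.
p-value = 2·P(Z > 2.388) ≈ 0.0169, so at α = 0.05 we reject H₀.

z = -2.388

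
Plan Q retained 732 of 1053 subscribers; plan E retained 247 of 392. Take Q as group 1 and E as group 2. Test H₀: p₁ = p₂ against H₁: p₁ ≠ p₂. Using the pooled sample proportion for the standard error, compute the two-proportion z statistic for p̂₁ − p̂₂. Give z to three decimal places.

p̂₁ = 732/1053 = 0.69516, p̂₂ = 247/392 = 0.63010.
Pooled p̂ = (732+247)/(1053+392) = 979/1445 = 0.67751.
SE = √(p̂(1−p̂)(1/n₁+1/n₂)) = √(0.67751·0.32249·0.00350069) = √(0.000764868) = 0.02766.
z = (0.69516 − 0.63010)/0.02766 = 0.06506/0.02766 = 2.352.
p-value = 2·P(Z > 2.352) ≈ 0.0187.

z = 2.352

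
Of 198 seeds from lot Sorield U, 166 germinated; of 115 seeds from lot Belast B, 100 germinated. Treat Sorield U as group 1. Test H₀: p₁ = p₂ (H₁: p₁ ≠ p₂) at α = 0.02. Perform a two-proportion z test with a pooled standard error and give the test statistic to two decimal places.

p̂₁ = 166/198 ≈ 0.8384, p̂₂ = 100/115 ≈ 0.8696.
Pooled p̂ = (166+100)/(198+115) = 266/313 = 0.8498.
SE = √(p̂(1−p̂)(1/n₁+1/n₂)) = √(0.8498·0.1502·0.0137462) = √(0.00175417) = 0.0419.
z = (0.8384 − 0.8696)/0.0419 = -0.0312/0.0419 = -0.74.
p-value = 2·P(Z > 0.744) ≈ 0.4566; since p > α = 0.02, fail to reject H₀.

z = -0.74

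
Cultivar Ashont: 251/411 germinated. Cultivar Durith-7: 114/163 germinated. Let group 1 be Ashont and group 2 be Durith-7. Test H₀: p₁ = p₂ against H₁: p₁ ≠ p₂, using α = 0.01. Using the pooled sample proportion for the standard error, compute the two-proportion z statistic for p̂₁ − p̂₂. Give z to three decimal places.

z = -1.991

p̂₁ = 251/411 = 0.61071, p̂₂ = 114/163 = 0.69939.
Pooled p̂ = (251+114)/(411+163) = 365/574 = 0.63589.
SE = √(p̂(1−p̂)(1/n₁+1/n₂)) = √(0.63589·0.36411·0.00856806) = √(0.0019838) = 0.04454.
z = (0.61071 − 0.69939)/0.04454 = -0.08868/0.04454 = -1.991.
Two-sided p-value ≈ 2·Φ(−1.991) = 0.0465, so at α = 0.01 we fail to reject H₀.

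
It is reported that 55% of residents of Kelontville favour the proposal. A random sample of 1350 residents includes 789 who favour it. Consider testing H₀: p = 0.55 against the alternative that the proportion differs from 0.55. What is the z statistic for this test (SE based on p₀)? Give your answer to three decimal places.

p̂ = 789/1350 = 0.58444.
Under H₀, SE = √(0.55·0.45/1350) = √(0.000183333) = 0.01354.
z = (0.58444 − 0.55)/0.01354 = 0.03444/0.01354 = 2.544.
p-value = 2·P(Z > 2.544) ≈ 0.0110.

z = 2.544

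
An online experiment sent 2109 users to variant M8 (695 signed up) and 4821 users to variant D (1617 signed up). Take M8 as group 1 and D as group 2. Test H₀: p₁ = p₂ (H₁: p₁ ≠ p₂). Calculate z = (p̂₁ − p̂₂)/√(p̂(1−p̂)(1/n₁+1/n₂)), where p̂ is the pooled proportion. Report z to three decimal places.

p̂₁ = 695/2109 = 0.32954, p̂₂ = 1617/4821 = 0.33541.
Pooled p̂ = (695+1617)/(2109+4821) = 2312/6930 = 0.33362.
SE = √(p̂(1−p̂)(1/n₁+1/n₂)) = √(0.33362·0.66638·0.000681584) = √(0.000151529) = 0.01231.
z = (0.32954 − 0.33541)/0.01231 = -0.00587/0.01231 = -0.477.

z = -0.477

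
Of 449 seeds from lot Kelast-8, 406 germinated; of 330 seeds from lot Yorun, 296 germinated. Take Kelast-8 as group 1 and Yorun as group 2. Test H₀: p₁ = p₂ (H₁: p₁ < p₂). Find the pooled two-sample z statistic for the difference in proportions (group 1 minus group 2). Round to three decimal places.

p̂₁ = 406/449 ≈ 0.904232, p̂₂ = 296/330 ≈ 0.896970.
Pooled p̂ = (406+296)/(449+330) = 702/779 = 0.901155.
SE = √(p̂(1−p̂)(1/n₁+1/n₂)) = √(0.901155·0.098845·0.00525747) = √(0.000468306) = 0.021640.
z = (0.904232 − 0.896970)/0.021640 = 0.007262/0.021640 = 0.336.

z = 0.336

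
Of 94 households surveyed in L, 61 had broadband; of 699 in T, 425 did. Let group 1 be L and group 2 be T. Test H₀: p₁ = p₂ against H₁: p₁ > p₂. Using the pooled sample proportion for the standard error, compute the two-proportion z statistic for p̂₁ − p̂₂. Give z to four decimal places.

z = 0.7648

p̂₁ = 61/94 ≈ 0.648936, p̂₂ = 425/699 ≈ 0.608011.
Pooled p̂ = (61+425)/(94+699) = 486/793 = 0.612863.
SE = √(0.237262 × 0.0120689) = 0.053512.
z = (0.648936 − 0.608011)/0.053512 = 0.040925/0.053512 = 0.7648.
p-value = P(Z > 0.765) ≈ 0.2222.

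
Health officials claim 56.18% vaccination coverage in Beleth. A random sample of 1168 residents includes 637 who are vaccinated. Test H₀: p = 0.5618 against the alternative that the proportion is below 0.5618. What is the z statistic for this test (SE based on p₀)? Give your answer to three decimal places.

p̂ = 637/1168 = 0.54538.
Standard error under H₀: √(0.5618×0.4382/1168) = 0.01452.
z = (0.54538 − 0.5618)/0.01452 = -0.01642/0.01452 = -1.131.
p-value = P(Z < -1.131) ≈ 0.1290.

z = -1.131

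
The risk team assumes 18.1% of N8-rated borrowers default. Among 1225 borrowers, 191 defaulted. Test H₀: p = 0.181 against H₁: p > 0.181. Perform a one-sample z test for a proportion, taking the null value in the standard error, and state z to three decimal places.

p̂ = 191/1225 ≈ 0.15592.
Under H₀, SE = √(0.181·0.819/1225) = √(0.000121011) = 0.01100.
z = (0.15592 − 0.181)/0.01100 = -0.02508/0.01100 = -2.280.

z = -2.280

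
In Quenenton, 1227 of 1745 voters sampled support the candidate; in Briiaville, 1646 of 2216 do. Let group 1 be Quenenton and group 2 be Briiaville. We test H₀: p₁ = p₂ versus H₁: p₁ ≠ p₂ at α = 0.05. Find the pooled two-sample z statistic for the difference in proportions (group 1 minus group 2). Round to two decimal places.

z = -2.77

p̂₁ = 1227/1745 = 0.7032, p̂₂ = 1646/2216 = 0.7428.
Pooled p̂ = (1227+1646)/(1745+2216) = 2873/3961 = 0.7253.
SE = √(0.19923 × 0.00102433) = 0.0143.
z = (0.7032 − 0.7428)/0.0143 = -0.0396/0.0143 = -2.77.
Two-sided p-value ≈ 2·Φ(−2.774) = 0.0055. With α = 0.05, reject H₀.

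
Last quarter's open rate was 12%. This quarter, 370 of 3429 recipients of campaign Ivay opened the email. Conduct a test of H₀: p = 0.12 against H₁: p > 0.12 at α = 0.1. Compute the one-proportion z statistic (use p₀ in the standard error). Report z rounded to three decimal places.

z = -2.180

p̂ = 370/3429 ≈ 0.10790.
Under H₀, SE = √(0.12·0.88/3429) = √(3.07962e-05) = 0.00555.
z = (0.10790 − 0.12)/0.00555 = -0.01210/0.00555 = -2.180.
p-value = P(Z > -2.180) ≈ 0.9854. With α = 0.1, fail to reject H₀.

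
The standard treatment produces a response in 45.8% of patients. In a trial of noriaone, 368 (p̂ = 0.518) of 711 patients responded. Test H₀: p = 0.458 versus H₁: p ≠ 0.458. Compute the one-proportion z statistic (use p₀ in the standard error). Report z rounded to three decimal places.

z = 3.189

p̂ = 368/711 = 0.517581.
SE = √(p₀(1−p₀)/n) = √(0.24824/711) = 0.018685.
z = (0.517581 − 0.458)/0.018685 = 0.059581/0.018685 = 3.189.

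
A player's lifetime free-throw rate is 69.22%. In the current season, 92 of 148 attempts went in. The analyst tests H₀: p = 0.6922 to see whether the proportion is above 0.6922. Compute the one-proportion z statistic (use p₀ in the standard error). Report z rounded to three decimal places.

p̂ = 92/148 = 0.62162.
Standard error under H₀: √(0.6922×0.3078/148) = 0.03794.
z = (0.62162 − 0.6922)/0.03794 = -0.07058/0.03794 = -1.860.
p-value = P(Z > -1.860) ≈ 0.9686.

z = -1.860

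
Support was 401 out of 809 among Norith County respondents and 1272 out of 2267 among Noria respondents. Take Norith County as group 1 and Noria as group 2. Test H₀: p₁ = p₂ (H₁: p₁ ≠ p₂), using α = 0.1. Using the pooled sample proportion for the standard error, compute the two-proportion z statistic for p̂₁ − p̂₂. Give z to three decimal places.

z = -3.207

p̂₁ = 401/809 = 0.49567, p̂₂ = 1272/2267 = 0.56109.
Pooled p̂ = (401+1272)/(809+2267) = 1673/3076 = 0.54389.
SE = √(p̂(1−p̂)(1/n₁+1/n₂)) = √(0.54389·0.45611·0.00167721) = √(0.000416071) = 0.02040.
z = (0.49567 − 0.56109)/0.02040 = -0.06542/0.02040 = -3.207.
p-value = 2·P(Z > 3.207) ≈ 0.0013, so at α = 0.1 we reject H₀.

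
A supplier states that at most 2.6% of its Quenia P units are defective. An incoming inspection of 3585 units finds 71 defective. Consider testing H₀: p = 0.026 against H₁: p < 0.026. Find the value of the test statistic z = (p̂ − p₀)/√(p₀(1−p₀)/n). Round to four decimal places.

p̂ = 71/3585 ≈ 0.0198047.
Standard error under H₀: √(0.026×0.974/3585) = 0.0026578.
z = (0.0198047 − 0.026)/0.0026578 = -0.0061953/0.0026578 = -2.3310.

z = -2.3310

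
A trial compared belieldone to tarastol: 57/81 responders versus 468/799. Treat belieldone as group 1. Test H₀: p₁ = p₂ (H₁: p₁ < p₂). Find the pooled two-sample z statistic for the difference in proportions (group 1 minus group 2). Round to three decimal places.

z = 2.062

p̂₁ = 57/81 = 0.70370, p̂₂ = 468/799 = 0.58573.
Pooled p̂ = (57+468)/(81+799) = 525/880 = 0.59659.
SE = √(p̂(1−p̂)(1/n₁+1/n₂)) = √(0.59659·0.40341·0.0135972) = √(0.00327245) = 0.05721.
z = (0.70370 − 0.58573)/0.05721 = 0.11797/0.05721 = 2.062.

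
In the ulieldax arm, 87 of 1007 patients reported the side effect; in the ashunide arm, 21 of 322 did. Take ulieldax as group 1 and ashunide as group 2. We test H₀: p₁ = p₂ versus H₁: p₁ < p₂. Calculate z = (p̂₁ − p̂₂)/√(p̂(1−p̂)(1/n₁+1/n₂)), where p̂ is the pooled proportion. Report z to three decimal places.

z = 1.211

p̂₁ = 87/1007 = 0.08640, p̂₂ = 21/322 = 0.06522.
Pooled p̂ = (87+21)/(1007+322) = 108/1329 = 0.08126.
SE = √(p̂(1−p̂)(1/n₁+1/n₂)) = √(0.08126·0.91874·0.00409864) = √(0.000306005) = 0.01749.
z = (0.08640 − 0.06522)/0.01749 = 0.02118/0.01749 = 1.211.
p-value = P(Z < 1.211) ≈ 0.8870.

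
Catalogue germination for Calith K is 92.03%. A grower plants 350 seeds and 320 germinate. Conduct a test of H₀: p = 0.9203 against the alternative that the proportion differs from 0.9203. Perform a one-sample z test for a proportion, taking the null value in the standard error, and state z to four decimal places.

p̂ = 320/350 ≈ 0.9142857.
Under H₀, SE = √(0.9203·0.0797/350) = √(0.000209565) = 0.0144764.
z = (0.9142857 − 0.9203)/0.0144764 = -0.0060143/0.0144764 = -0.4155.
Two-sided p-value ≈ 2·Φ(−0.415) = 0.6778.

z = -0.4155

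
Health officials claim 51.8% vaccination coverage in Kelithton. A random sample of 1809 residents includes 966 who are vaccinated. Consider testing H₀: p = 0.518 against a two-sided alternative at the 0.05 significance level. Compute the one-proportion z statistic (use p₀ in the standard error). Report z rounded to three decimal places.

z = 1.362

p̂ = 966/1809 ≈ 0.53400.
SE = √(p₀(1−p₀)/n) = √(0.24968/1809) = 0.01175.
z = (0.53400 − 0.518)/0.01175 = 0.01600/0.01175 = 1.362.
p-value = 2·P(Z > 1.362) ≈ 0.1733; since p > α = 0.05, fail to reject H₀.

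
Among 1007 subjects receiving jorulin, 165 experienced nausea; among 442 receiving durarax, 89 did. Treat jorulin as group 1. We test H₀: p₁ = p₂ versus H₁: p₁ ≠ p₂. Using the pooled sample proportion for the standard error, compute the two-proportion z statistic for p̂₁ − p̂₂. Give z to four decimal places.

z = -1.7288

p̂₁ = 165/1007 = 0.163853, p̂₂ = 89/442 = 0.201357.
Pooled p̂ = (165+89)/(1007+442) = 254/1449 = 0.175293.
SE = √(0.144566 × 0.00325549) = 0.021694.
z = (0.163853 − 0.201357)/0.021694 = -0.037504/0.021694 = -1.7288.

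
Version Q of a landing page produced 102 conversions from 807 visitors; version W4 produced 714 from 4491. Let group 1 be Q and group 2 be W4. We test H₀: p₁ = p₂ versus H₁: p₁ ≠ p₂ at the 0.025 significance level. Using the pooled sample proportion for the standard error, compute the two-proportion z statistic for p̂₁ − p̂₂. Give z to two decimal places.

z = -2.36

p̂₁ = 102/807 ≈ 0.1264, p̂₂ = 714/4491 ≈ 0.1590.
Pooled p̂ = (102+714)/(807+4491) = 816/5298 = 0.1540.
SE = √(p̂(1−p̂)(1/n₁+1/n₂)) = √(0.1540·0.8460·0.00146182) = √(0.000190473) = 0.0138.
z = (0.1264 − 0.1590)/0.0138 = -0.0326/0.0138 = -2.36.
Two-sided p-value ≈ 2·Φ(−2.361) = 0.0182, so at α = 0.025 we reject H₀.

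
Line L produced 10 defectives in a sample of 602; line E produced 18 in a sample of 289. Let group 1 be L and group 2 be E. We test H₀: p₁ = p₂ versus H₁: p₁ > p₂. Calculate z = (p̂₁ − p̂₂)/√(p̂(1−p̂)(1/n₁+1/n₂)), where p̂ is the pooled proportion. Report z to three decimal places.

z = -3.658

p̂₁ = 10/602 ≈ 0.016611, p̂₂ = 18/289 ≈ 0.062284.
Pooled p̂ = (10+18)/(602+289) = 28/891 = 0.031425.
SE = √(p̂(1−p̂)(1/n₁+1/n₂)) = √(0.031425·0.968575·0.00512134) = √(0.000155882) = 0.012485.
z = (0.016611 − 0.062284)/0.012485 = -0.045673/0.012485 = -3.658.
p-value = P(Z > -3.658) ≈ 0.9999.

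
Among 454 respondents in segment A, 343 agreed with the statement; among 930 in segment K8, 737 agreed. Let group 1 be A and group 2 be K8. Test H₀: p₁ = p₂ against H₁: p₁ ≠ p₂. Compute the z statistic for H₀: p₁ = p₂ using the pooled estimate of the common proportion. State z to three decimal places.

p̂₁ = 343/454 ≈ 0.755507, p̂₂ = 737/930 ≈ 0.792473.
Pooled p̂ = (343+737)/(454+930) = 1080/1384 = 0.780347.
SE = √(0.171406 × 0.00327791) = 0.023703.
z = (0.755507 − 0.792473)/0.023703 = -0.036966/0.023703 = -1.560.
p-value = 2·P(Z > 1.560) ≈ 0.1189.

z = -1.560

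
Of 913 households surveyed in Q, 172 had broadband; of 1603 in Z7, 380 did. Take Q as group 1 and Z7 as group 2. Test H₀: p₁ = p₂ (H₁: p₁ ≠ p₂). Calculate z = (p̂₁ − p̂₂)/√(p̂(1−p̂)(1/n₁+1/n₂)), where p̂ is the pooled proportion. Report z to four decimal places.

p̂₁ = 172/913 ≈ 0.188390, p̂₂ = 380/1603 ≈ 0.237056.
Pooled p̂ = (172+380)/(913+1603) = 552/2516 = 0.219396.
SE = √(p̂(1−p̂)(1/n₁+1/n₂)) = √(0.219396·0.780604·0.00171912) = √(0.000294419) = 0.017159.
z = (0.188390 − 0.237056)/0.017159 = -0.048666/0.017159 = -2.8362.
Two-sided p-value ≈ 2·Φ(−2.836) = 0.0046.

z = -2.8362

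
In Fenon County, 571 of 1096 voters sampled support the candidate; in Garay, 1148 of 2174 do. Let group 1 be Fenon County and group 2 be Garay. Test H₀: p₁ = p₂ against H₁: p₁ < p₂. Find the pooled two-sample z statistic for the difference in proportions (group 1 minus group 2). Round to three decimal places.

p̂₁ = 571/1096 = 0.52099, p̂₂ = 1148/2174 = 0.52806.
Pooled p̂ = (571+1148)/(1096+2174) = 1719/3270 = 0.52569.
SE = √(0.24934 × 0.00137239) = 0.01850.
z = (0.52099 − 0.52806)/0.01850 = -0.00707/0.01850 = -0.382.
p-value = P(Z < -0.382) ≈ 0.3511.

z = -0.382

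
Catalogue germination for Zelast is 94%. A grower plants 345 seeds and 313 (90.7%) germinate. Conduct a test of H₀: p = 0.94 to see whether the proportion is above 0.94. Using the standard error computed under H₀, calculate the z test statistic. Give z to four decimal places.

p̂ = 313/345 ≈ 0.907246.
Under H₀, SE = √(0.94·0.06/345) = √(0.000163478) = 0.012786.
z = (0.907246 − 0.94)/0.012786 = -0.032754/0.012786 = -2.5617.
p-value = P(Z > -2.562) ≈ 0.9948.

z = -2.5617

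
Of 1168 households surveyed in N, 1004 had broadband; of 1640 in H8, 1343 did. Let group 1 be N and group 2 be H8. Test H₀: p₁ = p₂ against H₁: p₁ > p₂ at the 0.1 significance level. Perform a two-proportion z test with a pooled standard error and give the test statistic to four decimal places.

p̂₁ = 1004/1168 ≈ 0.859589, p̂₂ = 1343/1640 ≈ 0.818902.
Pooled p̂ = (1004+1343)/(1168+1640) = 2347/2808 = 0.835826.
SE = √(0.137221 × 0.00146592) = 0.014183.
z = (0.859589 − 0.818902)/0.014183 = 0.040687/0.014183 = 2.8687.
p-value = P(Z > 2.869) ≈ 0.0021. With α = 0.1, reject H₀.

z = 2.8687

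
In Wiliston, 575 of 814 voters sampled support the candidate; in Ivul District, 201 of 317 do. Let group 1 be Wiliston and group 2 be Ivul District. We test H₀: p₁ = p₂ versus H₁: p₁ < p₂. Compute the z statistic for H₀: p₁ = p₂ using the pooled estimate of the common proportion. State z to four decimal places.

z = 2.3539

p̂₁ = 575/814 ≈ 0.7063882, p̂₂ = 201/317 ≈ 0.6340694.
Pooled p̂ = (575+201)/(814+317) = 776/1131 = 0.6861185.
SE = √(p̂(1−p̂)(1/n₁+1/n₂)) = √(0.6861185·0.3138815·0.00438308) = √(0.000943939) = 0.0307236.
z = (0.7063882 − 0.6340694)/0.0307236 = 0.0723188/0.0307236 = 2.3539.
p-value = P(Z < 2.354) ≈ 0.9907.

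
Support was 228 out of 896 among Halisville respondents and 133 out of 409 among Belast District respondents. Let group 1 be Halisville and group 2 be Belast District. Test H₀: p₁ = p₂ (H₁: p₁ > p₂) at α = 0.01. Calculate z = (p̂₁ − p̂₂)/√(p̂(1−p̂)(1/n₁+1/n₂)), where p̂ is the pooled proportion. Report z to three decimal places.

p̂₁ = 228/896 ≈ 0.254464, p̂₂ = 133/409 ≈ 0.325183.
Pooled p̂ = (228+133)/(896+409) = 361/1305 = 0.276628.
SE = √(p̂(1−p̂)(1/n₁+1/n₂)) = √(0.276628·0.723372·0.00356106) = √(0.000712586) = 0.026694.
z = (0.254464 − 0.325183)/0.026694 = -0.070719/0.026694 = -2.649.
p-value = P(Z > -2.649) ≈ 0.9960; since p > α = 0.01, fail to reject H₀.

z = -2.649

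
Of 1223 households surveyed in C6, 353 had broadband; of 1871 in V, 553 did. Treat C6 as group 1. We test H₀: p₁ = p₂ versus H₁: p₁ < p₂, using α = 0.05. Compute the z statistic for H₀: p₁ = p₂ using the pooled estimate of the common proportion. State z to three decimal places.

z = -0.414

p̂₁ = 353/1223 ≈ 0.28863, p̂₂ = 553/1871 ≈ 0.29556.
Pooled p̂ = (353+553)/(1223+1871) = 906/3094 = 0.29282.
SE = √(p̂(1−p̂)(1/n₁+1/n₂)) = √(0.29282·0.70718·0.00135214) = √(0.000279998) = 0.01673.
z = (0.28863 − 0.29556)/0.01673 = -0.00693/0.01673 = -0.414.
p-value = P(Z < -0.414) ≈ 0.3394; since p > α = 0.05, fail to reject H₀.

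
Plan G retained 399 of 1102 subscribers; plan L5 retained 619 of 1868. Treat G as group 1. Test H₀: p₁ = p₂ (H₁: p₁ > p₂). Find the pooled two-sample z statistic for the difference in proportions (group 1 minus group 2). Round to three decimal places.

p̂₁ = 399/1102 ≈ 0.36207, p̂₂ = 619/1868 ≈ 0.33137.
Pooled p̂ = (399+619)/(1102+1868) = 1018/2970 = 0.34276.
SE = √(p̂(1−p̂)(1/n₁+1/n₂)) = √(0.34276·0.65724·0.00144277) = √(0.000325022) = 0.01803.
z = (0.36207 − 0.33137)/0.01803 = 0.03070/0.01803 = 1.703.
p-value = P(Z > 1.703) ≈ 0.0443.

z = 1.703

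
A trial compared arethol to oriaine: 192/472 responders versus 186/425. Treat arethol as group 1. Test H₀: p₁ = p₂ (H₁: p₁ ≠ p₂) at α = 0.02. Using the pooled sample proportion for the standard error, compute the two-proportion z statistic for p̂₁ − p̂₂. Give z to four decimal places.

p̂₁ = 192/472 ≈ 0.406780, p̂₂ = 186/425 ≈ 0.437647.
Pooled p̂ = (192+186)/(472+425) = 378/897 = 0.421405.
SE = √(0.243823 × 0.00447159) = 0.033019.
z = (0.406780 − 0.437647)/0.033019 = -0.030867/0.033019 = -0.9348.
Two-sided p-value ≈ 2·Φ(−0.935) = 0.3499; since p > α = 0.02, fail to reject H₀.

z = -0.9348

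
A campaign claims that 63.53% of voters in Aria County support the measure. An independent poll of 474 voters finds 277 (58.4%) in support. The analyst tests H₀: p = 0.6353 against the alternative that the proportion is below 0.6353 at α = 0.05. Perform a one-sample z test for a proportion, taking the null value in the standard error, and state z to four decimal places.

p̂ = 277/474 ≈ 0.584388.
SE = √(p₀(1−p₀)/n) = √(0.23169/474) = 0.022109.
z = (0.584388 − 0.6353)/0.022109 = -0.050912/0.022109 = -2.3028.
p-value = P(Z < -2.303) ≈ 0.0106. With α = 0.05, reject H₀.

z = -2.3028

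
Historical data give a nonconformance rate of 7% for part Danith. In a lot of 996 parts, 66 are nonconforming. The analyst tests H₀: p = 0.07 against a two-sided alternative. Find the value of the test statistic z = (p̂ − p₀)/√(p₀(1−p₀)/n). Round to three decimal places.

z = -0.462

p̂ = 66/996 = 0.06627.
Standard error under H₀: √(0.07×0.93/996) = 0.00808.
z = (0.06627 − 0.07)/0.00808 = -0.00373/0.00808 = -0.462.
Two-sided p-value ≈ 2·Φ(−0.462) = 0.6441.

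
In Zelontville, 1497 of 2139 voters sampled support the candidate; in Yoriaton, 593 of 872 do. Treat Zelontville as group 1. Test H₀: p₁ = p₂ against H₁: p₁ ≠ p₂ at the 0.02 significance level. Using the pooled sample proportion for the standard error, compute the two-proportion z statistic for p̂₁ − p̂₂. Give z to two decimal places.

p̂₁ = 1497/2139 = 0.69986, p̂₂ = 593/872 = 0.68005.
Pooled p̂ = (1497+593)/(2139+872) = 2090/3011 = 0.69412.
SE = √(p̂(1−p̂)(1/n₁+1/n₂)) = √(0.69412·0.30588·0.0016143) = √(0.000342742) = 0.01851.
z = (0.69986 − 0.68005)/0.01851 = 0.01981/0.01851 = 1.07.
p-value = 2·P(Z > 1.070) ≈ 0.2845. With α = 0.02, fail to reject H₀.

z = 1.07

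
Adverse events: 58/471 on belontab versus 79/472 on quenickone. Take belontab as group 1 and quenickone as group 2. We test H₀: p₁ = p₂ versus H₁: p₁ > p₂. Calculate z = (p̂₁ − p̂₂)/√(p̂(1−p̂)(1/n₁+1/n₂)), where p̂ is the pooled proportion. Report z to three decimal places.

z = -1.927

p̂₁ = 58/471 = 0.12314, p̂₂ = 79/472 = 0.16737.
Pooled p̂ = (58+79)/(471+472) = 137/943 = 0.14528.
SE = √(p̂(1−p̂)(1/n₁+1/n₂)) = √(0.14528·0.85472·0.00424179) = √(0.000526721) = 0.02295.
z = (0.12314 − 0.16737)/0.02295 = -0.04423/0.02295 = -1.927.
p-value = P(Z > -1.927) ≈ 0.9730.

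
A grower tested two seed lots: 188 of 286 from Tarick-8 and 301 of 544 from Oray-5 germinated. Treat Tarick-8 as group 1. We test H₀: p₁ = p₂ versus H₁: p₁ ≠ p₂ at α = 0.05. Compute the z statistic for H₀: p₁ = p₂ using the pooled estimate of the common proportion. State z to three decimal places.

p̂₁ = 188/286 ≈ 0.65734, p̂₂ = 301/544 ≈ 0.55331.
Pooled p̂ = (188+301)/(286+544) = 489/830 = 0.58916.
SE = √(p̂(1−p̂)(1/n₁+1/n₂)) = √(0.58916·0.41084·0.00533474) = √(0.00129128) = 0.03593.
z = (0.65734 − 0.55331)/0.03593 = 0.10403/0.03593 = 2.895.
Two-sided p-value ≈ 2·Φ(−2.895) = 0.0038. With α = 0.05, reject H₀.

z = 2.895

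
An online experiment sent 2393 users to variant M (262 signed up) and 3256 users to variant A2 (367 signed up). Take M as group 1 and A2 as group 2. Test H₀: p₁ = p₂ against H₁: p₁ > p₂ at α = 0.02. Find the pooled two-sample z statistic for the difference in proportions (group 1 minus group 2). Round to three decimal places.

z = -0.381

p̂₁ = 262/2393 ≈ 0.109486, p̂₂ = 367/3256 ≈ 0.112715.
Pooled p̂ = (262+367)/(2393+3256) = 629/5649 = 0.111347.
SE = √(p̂(1−p̂)(1/n₁+1/n₂)) = √(0.111347·0.888653·0.000725011) = √(7.17391e-05) = 0.008470.
z = (0.109486 − 0.112715)/0.008470 = -0.003229/0.008470 = -0.381.
p-value = P(Z > -0.381) ≈ 0.6485. With α = 0.02, fail to reject H₀.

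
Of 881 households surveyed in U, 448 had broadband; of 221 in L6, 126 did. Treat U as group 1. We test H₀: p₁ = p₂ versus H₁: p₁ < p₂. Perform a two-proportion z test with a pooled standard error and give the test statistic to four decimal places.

z = -1.6396

p̂₁ = 448/881 ≈ 0.508513, p̂₂ = 126/221 ≈ 0.570136.
Pooled p̂ = (448+126)/(881+221) = 574/1102 = 0.520871.
SE = √(p̂(1−p̂)(1/n₁+1/n₂)) = √(0.520871·0.479129·0.00565996) = √(0.00141252) = 0.037584.
z = (0.508513 − 0.570136)/0.037584 = -0.061623/0.037584 = -1.6396.
p-value = P(Z < -1.640) ≈ 0.0505.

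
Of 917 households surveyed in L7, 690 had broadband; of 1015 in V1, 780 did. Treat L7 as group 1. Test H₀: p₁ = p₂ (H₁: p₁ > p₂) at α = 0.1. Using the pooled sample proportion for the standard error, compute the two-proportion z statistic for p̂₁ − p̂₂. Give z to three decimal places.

p̂₁ = 690/917 ≈ 0.75245, p̂₂ = 780/1015 ≈ 0.76847.
Pooled p̂ = (690+780)/(917+1015) = 1470/1932 = 0.76087.
SE = √(0.181947 × 0.00207573) = 0.01943.
z = (0.75245 − 0.76847)/0.01943 = -0.01602/0.01943 = -0.824.
p-value = P(Z > -0.824) ≈ 0.7951; since p > α = 0.1, fail to reject H₀.

z = -0.824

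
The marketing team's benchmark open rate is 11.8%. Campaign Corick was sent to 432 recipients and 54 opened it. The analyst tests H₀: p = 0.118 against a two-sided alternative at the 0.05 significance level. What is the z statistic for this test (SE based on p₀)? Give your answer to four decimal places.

z = 0.4510

p̂ = 54/432 ≈ 0.125000.
Under H₀, SE = √(0.118·0.882/432) = √(0.000240917) = 0.015521.
z = (0.125000 − 0.118)/0.015521 = 0.007000/0.015521 = 0.4510.
p-value = 2·P(Z > 0.451) ≈ 0.6520. With α = 0.05, fail to reject H₀.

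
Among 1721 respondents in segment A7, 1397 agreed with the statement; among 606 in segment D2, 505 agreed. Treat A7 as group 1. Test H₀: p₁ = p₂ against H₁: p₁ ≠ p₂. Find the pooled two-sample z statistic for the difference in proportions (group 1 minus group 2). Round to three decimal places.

z = -1.183

p̂₁ = 1397/1721 = 0.81174, p̂₂ = 505/606 = 0.83333.
Pooled p̂ = (1397+505)/(1721+606) = 1902/2327 = 0.81736.
SE = √(0.149282 × 0.00223122) = 0.01825.
z = (0.81174 − 0.83333)/0.01825 = -0.02159/0.01825 = -1.183.
p-value = 2·P(Z > 1.183) ≈ 0.2367.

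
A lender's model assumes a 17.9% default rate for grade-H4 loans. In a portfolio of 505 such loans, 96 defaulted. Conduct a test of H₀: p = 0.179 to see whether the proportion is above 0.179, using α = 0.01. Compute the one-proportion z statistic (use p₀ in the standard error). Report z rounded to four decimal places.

z = 0.6506

p̂ = 96/505 ≈ 0.190099.
SE = √(p₀(1−p₀)/n) = √(0.14696/505) = 0.017059.
z = (0.190099 − 0.179)/0.017059 = 0.011099/0.017059 = 0.6506.
p-value = P(Z > 0.651) ≈ 0.2576. With α = 0.01, fail to reject H₀.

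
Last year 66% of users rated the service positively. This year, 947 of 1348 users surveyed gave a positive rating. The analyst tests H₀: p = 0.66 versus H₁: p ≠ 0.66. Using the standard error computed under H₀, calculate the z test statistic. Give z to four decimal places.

p̂ = 947/1348 ≈ 0.7025223.
Standard error under H₀: √(0.66×0.34/1348) = 0.0129023.
z = (0.7025223 − 0.66)/0.0129023 = 0.0425223/0.0129023 = 3.2957.

z = 3.2957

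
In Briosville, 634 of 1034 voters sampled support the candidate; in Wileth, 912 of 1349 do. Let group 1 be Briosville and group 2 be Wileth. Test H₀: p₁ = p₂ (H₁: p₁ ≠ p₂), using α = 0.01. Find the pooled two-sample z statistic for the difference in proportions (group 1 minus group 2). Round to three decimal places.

p̂₁ = 634/1034 = 0.613153, p̂₂ = 912/1349 = 0.676056.
Pooled p̂ = (634+912)/(1034+1349) = 1546/2383 = 0.648762.
SE = √(p̂(1−p̂)(1/n₁+1/n₂)) = √(0.648762·0.351238·0.00170841) = √(0.000389295) = 0.019731.
z = (0.613153 − 0.676056)/0.019731 = -0.062903/0.019731 = -3.188.
p-value = 2·P(Z > 3.188) ≈ 0.0014; since p < α = 0.01, reject H₀.

z = -3.188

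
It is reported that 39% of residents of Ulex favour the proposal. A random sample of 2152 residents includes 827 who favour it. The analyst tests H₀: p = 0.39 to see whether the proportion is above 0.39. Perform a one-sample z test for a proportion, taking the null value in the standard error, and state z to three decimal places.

p̂ = 827/2152 = 0.38429.
SE = √(p₀(1−p₀)/n) = √(0.2379/2152) = 0.01051.
z = (0.38429 − 0.39)/0.01051 = -0.00571/0.01051 = -0.543.

z = -0.543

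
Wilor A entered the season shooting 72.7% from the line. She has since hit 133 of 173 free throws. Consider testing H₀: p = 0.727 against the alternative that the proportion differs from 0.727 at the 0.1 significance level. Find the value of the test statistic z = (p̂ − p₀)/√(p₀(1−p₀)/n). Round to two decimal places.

p̂ = 133/173 = 0.7688.
Under H₀, SE = √(0.727·0.273/173) = √(0.00114723) = 0.0339.
z = (0.7688 − 0.727)/0.0339 = 0.0418/0.0339 = 1.23.
p-value = 2·P(Z > 1.234) ≈ 0.2173, so at α = 0.1 we fail to reject H₀.

z = 1.23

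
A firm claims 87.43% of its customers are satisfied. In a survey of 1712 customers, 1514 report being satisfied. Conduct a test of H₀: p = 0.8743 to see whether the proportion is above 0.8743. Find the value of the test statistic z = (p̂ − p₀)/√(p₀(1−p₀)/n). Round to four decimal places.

p̂ = 1514/1712 = 0.8843458.
Under H₀, SE = √(0.8743·0.1257/1712) = √(6.41936e-05) = 0.0080121.
z = (0.8843458 − 0.8743)/0.0080121 = 0.0100458/0.0080121 = 1.2538.

z = 1.2538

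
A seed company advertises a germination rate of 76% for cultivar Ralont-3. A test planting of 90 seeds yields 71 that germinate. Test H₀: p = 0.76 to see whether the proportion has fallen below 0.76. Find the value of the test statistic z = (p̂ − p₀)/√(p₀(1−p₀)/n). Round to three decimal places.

z = 0.642

p̂ = 71/90 ≈ 0.78889.
SE = √(p₀(1−p₀)/n) = √(0.1824/90) = 0.04502.
z = (0.78889 − 0.76)/0.04502 = 0.02889/0.04502 = 0.642.
p-value = P(Z < 0.642) ≈ 0.7395.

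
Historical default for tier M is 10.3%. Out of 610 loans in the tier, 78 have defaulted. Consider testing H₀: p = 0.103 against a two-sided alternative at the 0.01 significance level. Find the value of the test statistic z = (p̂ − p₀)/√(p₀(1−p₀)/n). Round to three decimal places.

z = 2.021

p̂ = 78/610 ≈ 0.127869.
Under H₀, SE = √(0.103·0.897/610) = √(0.000151461) = 0.012307.
z = (0.127869 − 0.103)/0.012307 = 0.024869/0.012307 = 2.021.
p-value = 2·P(Z > 2.021) ≈ 0.0433, so at α = 0.01 we fail to reject H₀.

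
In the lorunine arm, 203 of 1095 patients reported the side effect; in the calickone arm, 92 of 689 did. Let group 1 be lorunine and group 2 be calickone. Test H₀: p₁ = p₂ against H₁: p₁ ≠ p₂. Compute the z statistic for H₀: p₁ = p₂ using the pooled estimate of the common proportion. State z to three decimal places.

p̂₁ = 203/1095 ≈ 0.185388, p̂₂ = 92/689 ≈ 0.133527.
Pooled p̂ = (203+92)/(1095+689) = 295/1784 = 0.165359.
SE = √(0.138015 × 0.00236462) = 0.018065.
z = (0.185388 − 0.133527)/0.018065 = 0.051861/0.018065 = 2.871.
Two-sided p-value ≈ 2·Φ(−2.871) = 0.0041.

z = 2.871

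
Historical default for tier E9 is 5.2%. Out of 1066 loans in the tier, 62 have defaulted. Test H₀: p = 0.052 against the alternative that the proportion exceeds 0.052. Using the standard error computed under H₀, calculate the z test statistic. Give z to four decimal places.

z = 0.9060

p̂ = 62/1066 ≈ 0.058161.
Under H₀, SE = √(0.052·0.948/1066) = √(4.62439e-05) = 0.006800.
z = (0.058161 − 0.052)/0.006800 = 0.006161/0.006800 = 0.9060.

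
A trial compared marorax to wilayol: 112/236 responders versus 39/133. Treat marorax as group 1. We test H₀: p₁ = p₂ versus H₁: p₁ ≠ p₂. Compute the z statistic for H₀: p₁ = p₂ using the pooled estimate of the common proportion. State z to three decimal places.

z = 3.402

p̂₁ = 112/236 = 0.47458, p̂₂ = 39/133 = 0.29323.
Pooled p̂ = (112+39)/(236+133) = 151/369 = 0.40921.
SE = √(p̂(1−p̂)(1/n₁+1/n₂)) = √(0.40921·0.59079·0.0117561) = √(0.00284213) = 0.05331.
z = (0.47458 − 0.29323)/0.05331 = 0.18135/0.05331 = 3.402.
Two-sided p-value ≈ 2·Φ(−3.402) = 0.0007.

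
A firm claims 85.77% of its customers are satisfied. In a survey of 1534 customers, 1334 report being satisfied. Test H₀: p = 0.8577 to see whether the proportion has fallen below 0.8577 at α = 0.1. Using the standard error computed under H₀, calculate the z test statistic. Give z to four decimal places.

p̂ = 1334/1534 ≈ 0.8696219.
Standard error under H₀: √(0.8577×0.1423/1534) = 0.0089198.
z = (0.8696219 − 0.8577)/0.0089198 = 0.0119219/0.0089198 = 1.3366.
p-value = P(Z < 1.337) ≈ 0.9093; since p > α = 0.1, fail to reject H₀.

z = 1.3366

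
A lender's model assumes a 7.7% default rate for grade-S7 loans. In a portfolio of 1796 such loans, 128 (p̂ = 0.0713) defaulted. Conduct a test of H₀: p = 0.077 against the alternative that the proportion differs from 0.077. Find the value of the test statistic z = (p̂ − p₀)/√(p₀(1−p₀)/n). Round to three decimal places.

z = -0.911

p̂ = 128/1796 = 0.07127.
Standard error under H₀: √(0.077×0.923/1796) = 0.00629.
z = (0.07127 − 0.077)/0.00629 = -0.00573/0.00629 = -0.911.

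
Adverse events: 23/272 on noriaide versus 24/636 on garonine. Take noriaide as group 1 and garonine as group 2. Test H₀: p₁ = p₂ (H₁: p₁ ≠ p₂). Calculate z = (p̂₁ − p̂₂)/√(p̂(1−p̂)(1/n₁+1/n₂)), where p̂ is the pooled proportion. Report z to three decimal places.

z = 2.917

p̂₁ = 23/272 ≈ 0.08456, p̂₂ = 24/636 ≈ 0.03774.
Pooled p̂ = (23+24)/(272+636) = 47/908 = 0.05176.
SE = √(0.0490828 × 0.0052488) = 0.01605.
z = (0.08456 − 0.03774)/0.01605 = 0.04682/0.01605 = 2.917.
p-value = 2·P(Z > 2.917) ≈ 0.0035.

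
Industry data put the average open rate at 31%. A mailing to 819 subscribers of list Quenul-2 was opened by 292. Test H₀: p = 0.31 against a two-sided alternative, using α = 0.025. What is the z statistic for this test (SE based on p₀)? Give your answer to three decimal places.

p̂ = 292/819 = 0.35653.
SE = √(p₀(1−p₀)/n) = √(0.2139/819) = 0.01616.
z = (0.35653 − 0.31)/0.01616 = 0.04653/0.01616 = 2.879.
Two-sided p-value ≈ 2·Φ(−2.879) = 0.0040; since p < α = 0.025, reject H₀.

z = 2.879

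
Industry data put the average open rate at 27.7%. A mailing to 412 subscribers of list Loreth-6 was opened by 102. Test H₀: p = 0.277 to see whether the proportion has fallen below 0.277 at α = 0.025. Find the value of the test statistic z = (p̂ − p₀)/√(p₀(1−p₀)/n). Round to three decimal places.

p̂ = 102/412 ≈ 0.24757.
Under H₀, SE = √(0.277·0.723/412) = √(0.000486095) = 0.02205.
z = (0.24757 − 0.277)/0.02205 = -0.02943/0.02205 = -1.335.
p-value = P(Z < -1.335) ≈ 0.0910, so at α = 0.025 we fail to reject H₀.

z = -1.335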